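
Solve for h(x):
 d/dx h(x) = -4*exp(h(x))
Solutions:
 h(x) = log(1/(C1 + 4*x))


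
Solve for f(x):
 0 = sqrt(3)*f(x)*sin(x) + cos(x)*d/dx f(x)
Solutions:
 f(x) = C1*cos(x)^(sqrt(3))


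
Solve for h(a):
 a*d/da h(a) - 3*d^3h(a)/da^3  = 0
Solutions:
 h(a) = C1 + Integral(C2*airyai(3^(2/3)*a/3) + C3*airybi(3^(2/3)*a/3), a)


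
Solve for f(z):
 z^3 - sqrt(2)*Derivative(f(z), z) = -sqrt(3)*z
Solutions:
 f(z) = C1 + sqrt(2)*z^4/8 + sqrt(6)*z^2/4


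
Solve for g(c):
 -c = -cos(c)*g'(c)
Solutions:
 g(c) = C1 + Integral(c/cos(c), c)


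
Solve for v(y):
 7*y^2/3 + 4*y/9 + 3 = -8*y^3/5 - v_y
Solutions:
 v(y) = C1 - 2*y^4/5 - 7*y^3/9 - 2*y^2/9 - 3*y


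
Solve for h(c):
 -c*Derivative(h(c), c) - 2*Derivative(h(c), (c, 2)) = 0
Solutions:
 h(c) = C1 + C2*erf(c/2)


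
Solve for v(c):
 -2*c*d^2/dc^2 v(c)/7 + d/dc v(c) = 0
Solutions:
 v(c) = C1 + C2*c^(9/2)


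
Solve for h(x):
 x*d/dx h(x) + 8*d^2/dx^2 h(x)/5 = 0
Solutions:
 h(x) = C1 + C2*erf(sqrt(5)*x/4)


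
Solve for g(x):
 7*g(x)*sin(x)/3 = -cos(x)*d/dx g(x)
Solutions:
 g(x) = C1*cos(x)^(7/3)


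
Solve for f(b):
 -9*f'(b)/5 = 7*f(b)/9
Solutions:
 f(b) = C1*exp(-35*b/81)


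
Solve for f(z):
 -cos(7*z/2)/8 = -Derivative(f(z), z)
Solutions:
 f(z) = C1 + sin(7*z/2)/28


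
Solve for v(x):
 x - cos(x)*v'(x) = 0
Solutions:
 v(x) = C1 + Integral(x/cos(x), x)


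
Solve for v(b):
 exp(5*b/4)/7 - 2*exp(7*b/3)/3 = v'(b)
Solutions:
 v(b) = C1 + 4*exp(5*b/4)/35 - 2*exp(7*b/3)/7


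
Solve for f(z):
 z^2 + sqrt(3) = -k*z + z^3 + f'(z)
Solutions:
 f(z) = C1 + k*z^2/2 - z^4/4 + z^3/3 + sqrt(3)*z


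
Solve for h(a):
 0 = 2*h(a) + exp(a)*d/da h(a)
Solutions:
 h(a) = C1*exp(2*exp(-a))


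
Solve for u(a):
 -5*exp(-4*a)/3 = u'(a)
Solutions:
 u(a) = C1 + 5*exp(-4*a)/12


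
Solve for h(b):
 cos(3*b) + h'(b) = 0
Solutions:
 h(b) = C1 - sin(3*b)/3


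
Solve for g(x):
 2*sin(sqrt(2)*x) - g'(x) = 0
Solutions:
 g(x) = C1 - sqrt(2)*cos(sqrt(2)*x)


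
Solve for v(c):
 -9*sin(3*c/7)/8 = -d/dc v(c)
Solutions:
 v(c) = C1 - 21*cos(3*c/7)/8


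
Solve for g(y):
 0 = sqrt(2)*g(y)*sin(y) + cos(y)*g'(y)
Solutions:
 g(y) = C1*cos(y)^(sqrt(2))


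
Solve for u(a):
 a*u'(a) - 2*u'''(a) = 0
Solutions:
 u(a) = C1 + Integral(C2*airyai(2^(2/3)*a/2) + C3*airybi(2^(2/3)*a/2), a)


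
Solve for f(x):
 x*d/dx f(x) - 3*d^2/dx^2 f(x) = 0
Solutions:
 f(x) = C1 + C2*erfi(sqrt(6)*x/6)


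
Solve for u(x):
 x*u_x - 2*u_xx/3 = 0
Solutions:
 u(x) = C1 + C2*erfi(sqrt(3)*x/2)


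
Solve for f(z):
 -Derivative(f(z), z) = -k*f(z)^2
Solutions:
 f(z) = -1/(C1 + k*z)


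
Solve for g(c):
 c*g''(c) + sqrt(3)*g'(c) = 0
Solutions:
 g(c) = C1 + C2*c^(1 - sqrt(3))


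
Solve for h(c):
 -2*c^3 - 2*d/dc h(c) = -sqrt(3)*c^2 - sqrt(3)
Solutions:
 h(c) = C1 - c^4/4 + sqrt(3)*c^3/6 + sqrt(3)*c/2


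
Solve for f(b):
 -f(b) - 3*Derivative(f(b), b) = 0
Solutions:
 f(b) = C1*exp(-b/3)


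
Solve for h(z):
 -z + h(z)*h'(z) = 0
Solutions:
 h(z) = -sqrt(C1 + z^2)
 h(z) = sqrt(C1 + z^2)


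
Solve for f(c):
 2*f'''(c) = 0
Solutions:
 f(c) = C1 + C2*c + C3*c^2


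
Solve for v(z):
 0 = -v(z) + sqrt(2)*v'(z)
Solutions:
 v(z) = C1*exp(sqrt(2)*z/2)


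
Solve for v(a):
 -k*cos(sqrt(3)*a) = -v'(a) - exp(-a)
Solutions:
 v(a) = C1 + sqrt(3)*k*sin(sqrt(3)*a)/3 + exp(-a)


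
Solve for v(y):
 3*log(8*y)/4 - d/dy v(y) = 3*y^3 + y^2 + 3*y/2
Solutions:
 v(y) = C1 - 3*y^4/4 - y^3/3 - 3*y^2/4 + 3*y*log(y)/4 - 3*y/4 + 9*y*log(2)/4


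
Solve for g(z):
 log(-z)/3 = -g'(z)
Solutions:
 g(z) = C1 - z*log(-z)/3 + z/3


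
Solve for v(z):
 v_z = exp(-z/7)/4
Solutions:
 v(z) = C1 - 7*exp(-z/7)/4


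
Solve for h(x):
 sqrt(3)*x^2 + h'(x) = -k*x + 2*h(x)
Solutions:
 h(x) = C1*exp(2*x) + k*x/2 + k/4 + sqrt(3)*x^2/2 + sqrt(3)*x/2 + sqrt(3)/4


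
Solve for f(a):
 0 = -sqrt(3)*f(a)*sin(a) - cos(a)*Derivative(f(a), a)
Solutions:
 f(a) = C1*cos(a)^(sqrt(3))


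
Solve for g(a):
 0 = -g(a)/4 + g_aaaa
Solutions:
 g(a) = C1*exp(-sqrt(2)*a/2) + C2*exp(sqrt(2)*a/2) + C3*sin(sqrt(2)*a/2) + C4*cos(sqrt(2)*a/2)


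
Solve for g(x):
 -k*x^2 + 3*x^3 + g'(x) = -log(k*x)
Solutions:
 g(x) = C1 + k*x^3/3 - 3*x^4/4 - x*log(k*x) + x


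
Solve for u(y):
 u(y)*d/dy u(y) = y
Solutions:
 u(y) = -sqrt(C1 + y^2)
 u(y) = sqrt(C1 + y^2)


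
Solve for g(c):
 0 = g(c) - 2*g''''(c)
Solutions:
 g(c) = C1*exp(-2^(3/4)*c/2) + C2*exp(2^(3/4)*c/2) + C3*sin(2^(3/4)*c/2) + C4*cos(2^(3/4)*c/2)


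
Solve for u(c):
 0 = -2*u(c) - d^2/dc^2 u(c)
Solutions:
 u(c) = C1*sin(sqrt(2)*c) + C2*cos(sqrt(2)*c)


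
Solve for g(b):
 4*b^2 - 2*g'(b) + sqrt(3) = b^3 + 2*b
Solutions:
 g(b) = C1 - b^4/8 + 2*b^3/3 - b^2/2 + sqrt(3)*b/2


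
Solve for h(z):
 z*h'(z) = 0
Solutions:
 h(z) = C1


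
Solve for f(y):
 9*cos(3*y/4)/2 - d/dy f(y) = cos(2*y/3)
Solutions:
 f(y) = C1 - 3*sin(2*y/3)/2 + 6*sin(3*y/4)


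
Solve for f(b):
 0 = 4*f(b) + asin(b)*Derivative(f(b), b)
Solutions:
 f(b) = C1*exp(-4*Integral(1/asin(b), b))


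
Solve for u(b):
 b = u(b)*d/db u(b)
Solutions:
 u(b) = -sqrt(C1 + b^2)
 u(b) = sqrt(C1 + b^2)


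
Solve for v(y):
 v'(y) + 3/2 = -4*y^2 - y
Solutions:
 v(y) = C1 - 4*y^3/3 - y^2/2 - 3*y/2


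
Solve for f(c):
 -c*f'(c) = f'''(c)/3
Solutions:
 f(c) = C1 + Integral(C2*airyai(-3^(1/3)*c) + C3*airybi(-3^(1/3)*c), c)


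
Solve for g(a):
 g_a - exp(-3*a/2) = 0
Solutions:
 g(a) = C1 - 2*exp(-3*a/2)/3


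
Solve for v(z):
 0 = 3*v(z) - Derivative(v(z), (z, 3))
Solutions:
 v(z) = C3*exp(3^(1/3)*z) + (C1*sin(3^(5/6)*z/2) + C2*cos(3^(5/6)*z/2))*exp(-3^(1/3)*z/2)


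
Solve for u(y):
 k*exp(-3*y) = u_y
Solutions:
 u(y) = C1 - k*exp(-3*y)/3


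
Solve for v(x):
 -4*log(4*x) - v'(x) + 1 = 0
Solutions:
 v(x) = C1 - 4*x*log(x) - x*log(256) + 5*x


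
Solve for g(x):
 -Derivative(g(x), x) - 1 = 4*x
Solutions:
 g(x) = C1 - 2*x^2 - x


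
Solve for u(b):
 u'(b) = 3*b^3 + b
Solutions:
 u(b) = C1 + 3*b^4/4 + b^2/2


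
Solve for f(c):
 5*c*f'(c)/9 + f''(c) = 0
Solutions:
 f(c) = C1 + C2*erf(sqrt(10)*c/6)


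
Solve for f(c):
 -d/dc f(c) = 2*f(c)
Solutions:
 f(c) = C1*exp(-2*c)


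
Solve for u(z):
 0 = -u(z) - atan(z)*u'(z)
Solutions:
 u(z) = C1*exp(-Integral(1/atan(z), z))


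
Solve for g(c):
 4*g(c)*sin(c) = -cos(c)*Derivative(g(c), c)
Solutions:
 g(c) = C1*cos(c)^4


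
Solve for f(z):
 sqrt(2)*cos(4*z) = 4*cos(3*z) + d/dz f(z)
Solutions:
 f(z) = C1 - 4*sin(3*z)/3 + sqrt(2)*sin(4*z)/4


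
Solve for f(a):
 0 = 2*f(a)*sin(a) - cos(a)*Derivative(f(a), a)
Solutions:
 f(a) = C1/cos(a)^2


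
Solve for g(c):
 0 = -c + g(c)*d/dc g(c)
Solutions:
 g(c) = -sqrt(C1 + c^2)
 g(c) = sqrt(C1 + c^2)


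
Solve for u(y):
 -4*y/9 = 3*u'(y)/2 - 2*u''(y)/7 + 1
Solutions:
 u(y) = C1 + C2*exp(21*y/4) - 4*y^2/27 - 410*y/567


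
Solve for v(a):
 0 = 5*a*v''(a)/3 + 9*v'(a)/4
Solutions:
 v(a) = C1 + C2/a^(7/20)


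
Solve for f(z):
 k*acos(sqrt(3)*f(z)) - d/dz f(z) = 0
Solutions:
 Integral(1/acos(sqrt(3)*_y), (_y, f(z))) = C1 + k*z


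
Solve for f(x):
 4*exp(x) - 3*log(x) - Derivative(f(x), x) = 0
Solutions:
 f(x) = C1 - 3*x*log(x) + 3*x + 4*exp(x)


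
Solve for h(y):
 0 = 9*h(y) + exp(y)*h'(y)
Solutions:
 h(y) = C1*exp(9*exp(-y))


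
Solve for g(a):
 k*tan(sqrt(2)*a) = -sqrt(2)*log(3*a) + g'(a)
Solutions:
 g(a) = C1 + sqrt(2)*a*(log(a) - 1) + sqrt(2)*a*log(3) - sqrt(2)*k*log(cos(sqrt(2)*a))/2


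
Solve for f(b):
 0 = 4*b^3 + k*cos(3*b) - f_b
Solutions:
 f(b) = C1 + b^4 + k*sin(3*b)/3


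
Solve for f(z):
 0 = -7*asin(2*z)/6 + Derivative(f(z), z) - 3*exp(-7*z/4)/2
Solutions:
 f(z) = C1 + 7*z*asin(2*z)/6 + 7*sqrt(1 - 4*z^2)/12 - 6*exp(-7*z/4)/7


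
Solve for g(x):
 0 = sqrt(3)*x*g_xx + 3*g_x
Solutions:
 g(x) = C1 + C2*x^(1 - sqrt(3))


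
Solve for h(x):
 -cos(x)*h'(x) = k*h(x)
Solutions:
 h(x) = C1*exp(k*(log(sin(x) - 1) - log(sin(x) + 1))/2)


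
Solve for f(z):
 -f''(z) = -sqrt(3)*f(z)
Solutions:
 f(z) = C1*exp(-3^(1/4)*z) + C2*exp(3^(1/4)*z)


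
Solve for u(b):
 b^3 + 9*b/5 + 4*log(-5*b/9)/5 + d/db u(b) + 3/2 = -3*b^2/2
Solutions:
 u(b) = C1 - b^4/4 - b^3/2 - 9*b^2/10 - 4*b*log(-b)/5 + b*(-8*log(5) - 7 + 16*log(3))/10


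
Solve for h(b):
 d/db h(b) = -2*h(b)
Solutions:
 h(b) = C1*exp(-2*b)


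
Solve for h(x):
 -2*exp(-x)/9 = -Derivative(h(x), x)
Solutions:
 h(x) = C1 - 2*exp(-x)/9


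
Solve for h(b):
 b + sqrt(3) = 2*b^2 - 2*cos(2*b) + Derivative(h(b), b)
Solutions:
 h(b) = C1 - 2*b^3/3 + b^2/2 + sqrt(3)*b + sin(2*b)


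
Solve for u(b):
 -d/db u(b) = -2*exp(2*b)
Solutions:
 u(b) = C1 + exp(2*b)


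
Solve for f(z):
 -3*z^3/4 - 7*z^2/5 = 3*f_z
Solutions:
 f(z) = C1 - z^4/16 - 7*z^3/45


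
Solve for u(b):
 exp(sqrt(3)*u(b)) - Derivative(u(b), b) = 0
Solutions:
 u(b) = sqrt(3)*(2*log(-1/(C1 + b)) - log(3))/6


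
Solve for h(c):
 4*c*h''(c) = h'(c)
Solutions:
 h(c) = C1 + C2*c^(5/4)


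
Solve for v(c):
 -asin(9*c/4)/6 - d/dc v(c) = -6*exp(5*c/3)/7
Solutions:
 v(c) = C1 - c*asin(9*c/4)/6 - sqrt(16 - 81*c^2)/54 + 18*exp(5*c/3)/35


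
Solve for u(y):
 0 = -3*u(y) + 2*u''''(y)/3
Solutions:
 u(y) = C1*exp(-2^(3/4)*sqrt(3)*y/2) + C2*exp(2^(3/4)*sqrt(3)*y/2) + C3*sin(2^(3/4)*sqrt(3)*y/2) + C4*cos(2^(3/4)*sqrt(3)*y/2)


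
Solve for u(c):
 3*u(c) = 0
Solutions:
 u(c) = 0


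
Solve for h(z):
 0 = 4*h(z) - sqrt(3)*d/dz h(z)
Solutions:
 h(z) = C1*exp(4*sqrt(3)*z/3)


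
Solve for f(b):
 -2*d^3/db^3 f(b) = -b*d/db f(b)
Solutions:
 f(b) = C1 + Integral(C2*airyai(2^(2/3)*b/2) + C3*airybi(2^(2/3)*b/2), b)


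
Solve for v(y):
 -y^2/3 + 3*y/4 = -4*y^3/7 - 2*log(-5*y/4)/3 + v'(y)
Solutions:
 v(y) = C1 + y^4/7 - y^3/9 + 3*y^2/8 + 2*y*log(-y)/3 + 2*y*(-2*log(2) - 1 + log(5))/3


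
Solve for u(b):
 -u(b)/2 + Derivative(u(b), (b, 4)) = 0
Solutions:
 u(b) = C1*exp(-2^(3/4)*b/2) + C2*exp(2^(3/4)*b/2) + C3*sin(2^(3/4)*b/2) + C4*cos(2^(3/4)*b/2)


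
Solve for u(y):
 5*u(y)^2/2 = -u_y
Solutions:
 u(y) = 2/(C1 + 5*y)


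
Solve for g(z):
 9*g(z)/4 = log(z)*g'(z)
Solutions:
 g(z) = C1*exp(9*li(z)/4)


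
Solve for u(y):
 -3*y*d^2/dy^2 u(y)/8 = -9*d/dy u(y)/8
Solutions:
 u(y) = C1 + C2*y^4


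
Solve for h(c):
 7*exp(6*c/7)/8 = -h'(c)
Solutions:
 h(c) = C1 - 49*exp(6*c/7)/48


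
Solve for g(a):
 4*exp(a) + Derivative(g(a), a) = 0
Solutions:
 g(a) = C1 - 4*exp(a)


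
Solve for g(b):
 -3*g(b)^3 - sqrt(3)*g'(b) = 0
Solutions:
 g(b) = -sqrt(2)*sqrt(-1/(C1 - sqrt(3)*b))/2
 g(b) = sqrt(2)*sqrt(-1/(C1 - sqrt(3)*b))/2


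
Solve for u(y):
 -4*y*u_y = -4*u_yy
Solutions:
 u(y) = C1 + C2*erfi(sqrt(2)*y/2)


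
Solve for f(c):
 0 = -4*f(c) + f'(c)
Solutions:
 f(c) = C1*exp(4*c)


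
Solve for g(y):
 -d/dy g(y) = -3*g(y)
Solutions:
 g(y) = C1*exp(3*y)


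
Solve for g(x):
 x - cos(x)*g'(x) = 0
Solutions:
 g(x) = C1 + Integral(x/cos(x), x)


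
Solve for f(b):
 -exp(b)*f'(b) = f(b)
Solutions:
 f(b) = C1*exp(exp(-b))


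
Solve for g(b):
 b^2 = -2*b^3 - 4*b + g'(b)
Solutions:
 g(b) = C1 + b^4/2 + b^3/3 + 2*b^2


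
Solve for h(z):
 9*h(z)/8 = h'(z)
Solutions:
 h(z) = C1*exp(9*z/8)


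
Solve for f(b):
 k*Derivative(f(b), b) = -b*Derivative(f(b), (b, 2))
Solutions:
 f(b) = C1 + b^(1 - re(k))*(C2*sin(log(b)*Abs(im(k))) + C3*cos(log(b)*im(k)))


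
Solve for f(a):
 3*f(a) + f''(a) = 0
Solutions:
 f(a) = C1*sin(sqrt(3)*a) + C2*cos(sqrt(3)*a)


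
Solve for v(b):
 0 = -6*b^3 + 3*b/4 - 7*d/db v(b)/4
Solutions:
 v(b) = C1 - 6*b^4/7 + 3*b^2/14


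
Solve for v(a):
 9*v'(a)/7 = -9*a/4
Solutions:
 v(a) = C1 - 7*a^2/8


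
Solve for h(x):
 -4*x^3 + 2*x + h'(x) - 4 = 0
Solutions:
 h(x) = C1 + x^4 - x^2 + 4*x


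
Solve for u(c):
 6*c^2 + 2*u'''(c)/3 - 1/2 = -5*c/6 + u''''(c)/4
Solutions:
 u(c) = C1 + C2*c + C3*c^2 + C4*exp(8*c/3) - 3*c^5/20 - c^4/3 - 3*c^3/8


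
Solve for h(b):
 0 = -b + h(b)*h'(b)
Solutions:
 h(b) = -sqrt(C1 + b^2)
 h(b) = sqrt(C1 + b^2)


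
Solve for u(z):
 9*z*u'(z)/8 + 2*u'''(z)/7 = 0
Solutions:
 u(z) = C1 + Integral(C2*airyai(-2^(2/3)*63^(1/3)*z/4) + C3*airybi(-2^(2/3)*63^(1/3)*z/4), z)


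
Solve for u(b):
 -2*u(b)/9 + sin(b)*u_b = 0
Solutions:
 u(b) = C1*(cos(b) - 1)^(1/9)/(cos(b) + 1)^(1/9)


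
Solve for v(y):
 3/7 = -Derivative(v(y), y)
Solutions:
 v(y) = C1 - 3*y/7


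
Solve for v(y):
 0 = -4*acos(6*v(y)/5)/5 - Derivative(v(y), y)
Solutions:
 Integral(1/acos(6*_y/5), (_y, v(y))) = C1 - 4*y/5


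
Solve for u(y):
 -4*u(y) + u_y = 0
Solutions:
 u(y) = C1*exp(4*y)


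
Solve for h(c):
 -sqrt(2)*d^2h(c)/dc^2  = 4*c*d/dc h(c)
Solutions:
 h(c) = C1 + C2*erf(2^(1/4)*c)


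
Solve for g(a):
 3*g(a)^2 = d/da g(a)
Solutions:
 g(a) = -1/(C1 + 3*a)


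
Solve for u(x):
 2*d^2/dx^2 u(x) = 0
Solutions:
 u(x) = C1 + C2*x


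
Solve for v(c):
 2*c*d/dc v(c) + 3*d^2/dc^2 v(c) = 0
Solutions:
 v(c) = C1 + C2*erf(sqrt(3)*c/3)


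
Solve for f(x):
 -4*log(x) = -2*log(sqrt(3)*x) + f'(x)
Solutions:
 f(x) = C1 - 2*x*log(x) + x*log(3) + 2*x


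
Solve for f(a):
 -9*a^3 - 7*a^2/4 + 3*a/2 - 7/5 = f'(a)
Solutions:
 f(a) = C1 - 9*a^4/4 - 7*a^3/12 + 3*a^2/4 - 7*a/5


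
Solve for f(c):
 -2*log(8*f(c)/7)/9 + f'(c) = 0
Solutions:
 -9*Integral(1/(log(_y) - log(7) + 3*log(2)), (_y, f(c)))/2 = C1 - c


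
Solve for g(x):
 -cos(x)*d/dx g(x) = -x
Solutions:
 g(x) = C1 + Integral(x/cos(x), x)


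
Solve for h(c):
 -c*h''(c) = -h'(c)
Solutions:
 h(c) = C1 + C2*c^2


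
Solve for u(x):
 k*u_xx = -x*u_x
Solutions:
 u(x) = C1 + C2*sqrt(k)*erf(sqrt(2)*x*sqrt(1/k)/2)


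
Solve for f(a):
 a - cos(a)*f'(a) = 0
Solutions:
 f(a) = C1 + Integral(a/cos(a), a)


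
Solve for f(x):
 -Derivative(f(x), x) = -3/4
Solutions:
 f(x) = C1 + 3*x/4


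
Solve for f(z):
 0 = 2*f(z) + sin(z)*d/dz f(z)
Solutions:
 f(z) = C1*(cos(z) + 1)/(cos(z) - 1)


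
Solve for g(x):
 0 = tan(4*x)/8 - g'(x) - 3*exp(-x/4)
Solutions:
 g(x) = C1 + log(tan(4*x)^2 + 1)/64 + 12*exp(-x/4)


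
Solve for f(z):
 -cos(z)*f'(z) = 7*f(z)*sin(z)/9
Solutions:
 f(z) = C1*cos(z)^(7/9)


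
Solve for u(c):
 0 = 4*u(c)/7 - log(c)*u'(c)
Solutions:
 u(c) = C1*exp(4*li(c)/7)


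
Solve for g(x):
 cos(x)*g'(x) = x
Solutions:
 g(x) = C1 + Integral(x/cos(x), x)


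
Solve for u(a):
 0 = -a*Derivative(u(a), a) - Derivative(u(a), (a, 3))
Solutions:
 u(a) = C1 + Integral(C2*airyai(-a) + C3*airybi(-a), a)


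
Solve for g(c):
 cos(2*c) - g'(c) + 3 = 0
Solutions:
 g(c) = C1 + 3*c + sin(2*c)/2


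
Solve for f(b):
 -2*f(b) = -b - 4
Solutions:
 f(b) = b/2 + 2


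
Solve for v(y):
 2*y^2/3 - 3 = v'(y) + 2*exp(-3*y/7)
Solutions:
 v(y) = C1 + 2*y^3/9 - 3*y + 14*exp(-3*y/7)/3


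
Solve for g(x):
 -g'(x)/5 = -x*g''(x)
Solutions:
 g(x) = C1 + C2*x^(6/5)


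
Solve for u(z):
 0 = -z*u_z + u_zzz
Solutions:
 u(z) = C1 + Integral(C2*airyai(z) + C3*airybi(z), z)


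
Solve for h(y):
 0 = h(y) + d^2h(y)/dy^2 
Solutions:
 h(y) = C1*sin(y) + C2*cos(y)


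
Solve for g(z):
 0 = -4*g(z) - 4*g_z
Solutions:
 g(z) = C1*exp(-z)


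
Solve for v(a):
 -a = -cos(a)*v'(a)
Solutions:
 v(a) = C1 + Integral(a/cos(a), a)


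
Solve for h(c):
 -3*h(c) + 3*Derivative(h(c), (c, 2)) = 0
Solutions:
 h(c) = C1*exp(-c) + C2*exp(c)


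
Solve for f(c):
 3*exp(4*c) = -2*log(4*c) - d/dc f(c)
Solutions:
 f(c) = C1 - 2*c*log(c) + 2*c*(1 - 2*log(2)) - 3*exp(4*c)/4


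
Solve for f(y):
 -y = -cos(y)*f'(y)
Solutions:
 f(y) = C1 + Integral(y/cos(y), y)


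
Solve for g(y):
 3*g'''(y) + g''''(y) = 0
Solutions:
 g(y) = C1 + C2*y + C3*y^2 + C4*exp(-3*y)


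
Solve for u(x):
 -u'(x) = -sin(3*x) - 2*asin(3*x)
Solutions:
 u(x) = C1 + 2*x*asin(3*x) + 2*sqrt(1 - 9*x^2)/3 - cos(3*x)/3


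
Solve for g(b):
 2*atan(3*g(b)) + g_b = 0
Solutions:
 Integral(1/atan(3*_y), (_y, g(b))) = C1 - 2*b


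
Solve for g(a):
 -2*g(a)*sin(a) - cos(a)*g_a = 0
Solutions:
 g(a) = C1*cos(a)^2


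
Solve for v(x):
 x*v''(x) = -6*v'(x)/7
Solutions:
 v(x) = C1 + C2*x^(1/7)


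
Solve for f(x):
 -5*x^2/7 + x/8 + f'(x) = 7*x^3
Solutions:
 f(x) = C1 + 7*x^4/4 + 5*x^3/21 - x^2/16


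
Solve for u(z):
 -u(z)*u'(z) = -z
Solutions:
 u(z) = -sqrt(C1 + z^2)
 u(z) = sqrt(C1 + z^2)


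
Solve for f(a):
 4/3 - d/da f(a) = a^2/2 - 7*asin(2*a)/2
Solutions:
 f(a) = C1 - a^3/6 + 7*a*asin(2*a)/2 + 4*a/3 + 7*sqrt(1 - 4*a^2)/4


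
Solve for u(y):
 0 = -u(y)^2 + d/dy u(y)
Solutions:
 u(y) = -1/(C1 + y)


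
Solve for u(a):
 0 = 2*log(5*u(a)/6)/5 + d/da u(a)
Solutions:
 5*Integral(1/(log(_y) - log(6) + log(5)), (_y, u(a)))/2 = C1 - a


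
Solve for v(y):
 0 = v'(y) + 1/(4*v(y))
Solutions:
 v(y) = -sqrt(C1 - 2*y)/2
 v(y) = sqrt(C1 - 2*y)/2


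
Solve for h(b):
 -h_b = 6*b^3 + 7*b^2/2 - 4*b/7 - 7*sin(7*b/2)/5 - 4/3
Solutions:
 h(b) = C1 - 3*b^4/2 - 7*b^3/6 + 2*b^2/7 + 4*b/3 - 2*cos(7*b/2)/5


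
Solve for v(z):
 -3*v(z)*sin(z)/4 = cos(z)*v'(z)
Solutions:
 v(z) = C1*cos(z)^(3/4)


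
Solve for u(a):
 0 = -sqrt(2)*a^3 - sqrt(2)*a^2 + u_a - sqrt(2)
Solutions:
 u(a) = C1 + sqrt(2)*a^4/4 + sqrt(2)*a^3/3 + sqrt(2)*a


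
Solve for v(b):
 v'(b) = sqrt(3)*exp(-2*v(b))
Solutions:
 v(b) = log(-sqrt(C1 + 2*sqrt(3)*b))
 v(b) = log(C1 + 2*sqrt(3)*b)/2


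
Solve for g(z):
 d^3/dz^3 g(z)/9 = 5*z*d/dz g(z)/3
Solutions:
 g(z) = C1 + Integral(C2*airyai(15^(1/3)*z) + C3*airybi(15^(1/3)*z), z)


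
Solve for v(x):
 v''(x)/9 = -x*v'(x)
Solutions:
 v(x) = C1 + C2*erf(3*sqrt(2)*x/2)


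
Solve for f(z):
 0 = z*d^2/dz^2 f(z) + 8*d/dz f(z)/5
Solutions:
 f(z) = C1 + C2/z^(3/5)


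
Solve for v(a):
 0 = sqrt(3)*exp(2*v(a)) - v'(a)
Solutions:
 v(a) = log(-sqrt(-1/(C1 + sqrt(3)*a))) - log(2)/2
 v(a) = log(-1/(C1 + sqrt(3)*a))/2 - log(2)/2


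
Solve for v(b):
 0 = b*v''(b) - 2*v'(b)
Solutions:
 v(b) = C1 + C2*b^3


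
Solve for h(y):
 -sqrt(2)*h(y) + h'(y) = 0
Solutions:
 h(y) = C1*exp(sqrt(2)*y)


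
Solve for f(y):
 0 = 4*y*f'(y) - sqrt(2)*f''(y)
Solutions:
 f(y) = C1 + C2*erfi(2^(1/4)*y)


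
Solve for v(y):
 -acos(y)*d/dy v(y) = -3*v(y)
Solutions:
 v(y) = C1*exp(3*Integral(1/acos(y), y))


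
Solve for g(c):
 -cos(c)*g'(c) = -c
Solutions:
 g(c) = C1 + Integral(c/cos(c), c)


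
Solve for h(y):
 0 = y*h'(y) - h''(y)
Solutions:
 h(y) = C1 + C2*erfi(sqrt(2)*y/2)


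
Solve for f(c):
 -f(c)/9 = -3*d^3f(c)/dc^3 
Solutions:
 f(c) = C3*exp(c/3) + (C1*sin(sqrt(3)*c/6) + C2*cos(sqrt(3)*c/6))*exp(-c/6)


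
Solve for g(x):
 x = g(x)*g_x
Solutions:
 g(x) = -sqrt(C1 + x^2)
 g(x) = sqrt(C1 + x^2)


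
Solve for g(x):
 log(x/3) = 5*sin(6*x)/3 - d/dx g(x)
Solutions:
 g(x) = C1 - x*log(x) + x + x*log(3) - 5*cos(6*x)/18


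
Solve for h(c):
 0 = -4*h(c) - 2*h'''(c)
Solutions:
 h(c) = C3*exp(-2^(1/3)*c) + (C1*sin(2^(1/3)*sqrt(3)*c/2) + C2*cos(2^(1/3)*sqrt(3)*c/2))*exp(2^(1/3)*c/2)


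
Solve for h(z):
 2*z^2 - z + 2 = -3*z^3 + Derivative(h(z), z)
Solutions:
 h(z) = C1 + 3*z^4/4 + 2*z^3/3 - z^2/2 + 2*z


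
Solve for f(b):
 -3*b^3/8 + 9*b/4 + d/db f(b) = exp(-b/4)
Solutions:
 f(b) = C1 + 3*b^4/32 - 9*b^2/8 - 4*exp(-b/4)


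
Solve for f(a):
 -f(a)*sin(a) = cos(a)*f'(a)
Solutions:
 f(a) = C1*cos(a)


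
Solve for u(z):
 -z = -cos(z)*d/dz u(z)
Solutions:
 u(z) = C1 + Integral(z/cos(z), z)


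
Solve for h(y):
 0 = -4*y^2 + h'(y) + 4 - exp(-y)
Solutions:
 h(y) = C1 + 4*y^3/3 - 4*y - exp(-y)


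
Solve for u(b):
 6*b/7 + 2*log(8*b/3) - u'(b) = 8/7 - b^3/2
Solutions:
 u(b) = C1 + b^4/8 + 3*b^2/7 + 2*b*log(b) - 22*b/7 - 2*b*log(3) + 6*b*log(2)


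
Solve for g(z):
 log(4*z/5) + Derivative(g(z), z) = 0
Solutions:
 g(z) = C1 - z*log(z) + z*log(5/4) + z


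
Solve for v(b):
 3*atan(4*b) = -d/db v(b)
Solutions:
 v(b) = C1 - 3*b*atan(4*b) + 3*log(16*b^2 + 1)/8


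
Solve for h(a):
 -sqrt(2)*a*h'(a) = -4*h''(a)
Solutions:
 h(a) = C1 + C2*erfi(2^(3/4)*a/4)


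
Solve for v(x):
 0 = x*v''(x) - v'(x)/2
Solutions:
 v(x) = C1 + C2*x^(3/2)


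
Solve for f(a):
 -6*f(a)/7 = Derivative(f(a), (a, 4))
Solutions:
 f(a) = (C1*sin(14^(3/4)*3^(1/4)*a/14) + C2*cos(14^(3/4)*3^(1/4)*a/14))*exp(-14^(3/4)*3^(1/4)*a/14) + (C3*sin(14^(3/4)*3^(1/4)*a/14) + C4*cos(14^(3/4)*3^(1/4)*a/14))*exp(14^(3/4)*3^(1/4)*a/14)


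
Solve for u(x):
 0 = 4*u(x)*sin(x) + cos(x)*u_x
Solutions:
 u(x) = C1*cos(x)^4


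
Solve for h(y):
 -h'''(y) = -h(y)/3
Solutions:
 h(y) = C3*exp(3^(2/3)*y/3) + (C1*sin(3^(1/6)*y/2) + C2*cos(3^(1/6)*y/2))*exp(-3^(2/3)*y/6)


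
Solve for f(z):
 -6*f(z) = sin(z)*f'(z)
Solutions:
 f(z) = C1*(cos(z)^3 + 3*cos(z)^2 + 3*cos(z) + 1)/(cos(z)^3 - 3*cos(z)^2 + 3*cos(z) - 1)


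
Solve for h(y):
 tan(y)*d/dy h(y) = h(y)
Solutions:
 h(y) = C1*sin(y)


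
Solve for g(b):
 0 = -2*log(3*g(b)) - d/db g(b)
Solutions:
 Integral(1/(log(_y) + log(3)), (_y, g(b)))/2 = C1 - b


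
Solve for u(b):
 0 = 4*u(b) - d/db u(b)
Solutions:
 u(b) = C1*exp(4*b)


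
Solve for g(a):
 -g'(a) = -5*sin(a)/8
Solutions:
 g(a) = C1 - 5*cos(a)/8


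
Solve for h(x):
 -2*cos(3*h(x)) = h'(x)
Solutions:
 h(x) = -asin((C1 + exp(12*x))/(C1 - exp(12*x)))/3 + pi/3
 h(x) = asin((C1 + exp(12*x))/(C1 - exp(12*x)))/3


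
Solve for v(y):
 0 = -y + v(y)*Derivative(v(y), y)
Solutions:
 v(y) = -sqrt(C1 + y^2)
 v(y) = sqrt(C1 + y^2)


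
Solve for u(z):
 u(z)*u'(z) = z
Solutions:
 u(z) = -sqrt(C1 + z^2)
 u(z) = sqrt(C1 + z^2)


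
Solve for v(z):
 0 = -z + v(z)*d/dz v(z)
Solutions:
 v(z) = -sqrt(C1 + z^2)
 v(z) = sqrt(C1 + z^2)


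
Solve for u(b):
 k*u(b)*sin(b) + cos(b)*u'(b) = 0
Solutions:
 u(b) = C1*exp(k*log(cos(b)))


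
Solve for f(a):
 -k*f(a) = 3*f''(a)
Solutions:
 f(a) = C1*exp(-sqrt(3)*a*sqrt(-k)/3) + C2*exp(sqrt(3)*a*sqrt(-k)/3)


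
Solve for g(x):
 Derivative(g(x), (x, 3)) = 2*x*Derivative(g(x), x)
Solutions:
 g(x) = C1 + Integral(C2*airyai(2^(1/3)*x) + C3*airybi(2^(1/3)*x), x)


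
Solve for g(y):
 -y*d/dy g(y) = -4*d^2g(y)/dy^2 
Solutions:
 g(y) = C1 + C2*erfi(sqrt(2)*y/4)


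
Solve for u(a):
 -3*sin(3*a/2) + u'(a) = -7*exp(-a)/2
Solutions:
 u(a) = C1 - 2*cos(3*a/2) + 7*exp(-a)/2


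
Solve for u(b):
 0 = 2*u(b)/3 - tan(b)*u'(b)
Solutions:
 u(b) = C1*sin(b)^(2/3)


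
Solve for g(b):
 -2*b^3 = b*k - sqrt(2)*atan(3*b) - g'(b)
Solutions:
 g(b) = C1 + b^4/2 + b^2*k/2 - sqrt(2)*(b*atan(3*b) - log(9*b^2 + 1)/6)


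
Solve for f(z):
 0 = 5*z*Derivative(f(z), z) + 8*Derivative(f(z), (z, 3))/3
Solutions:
 f(z) = C1 + Integral(C2*airyai(-15^(1/3)*z/2) + C3*airybi(-15^(1/3)*z/2), z)


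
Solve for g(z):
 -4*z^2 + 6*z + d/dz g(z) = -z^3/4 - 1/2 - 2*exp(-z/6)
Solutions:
 g(z) = C1 - z^4/16 + 4*z^3/3 - 3*z^2 - z/2 + 12*exp(-z/6)


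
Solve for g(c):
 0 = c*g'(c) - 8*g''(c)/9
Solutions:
 g(c) = C1 + C2*erfi(3*c/4)


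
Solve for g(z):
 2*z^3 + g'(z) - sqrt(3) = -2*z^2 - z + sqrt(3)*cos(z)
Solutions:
 g(z) = C1 - z^4/2 - 2*z^3/3 - z^2/2 + sqrt(3)*z + sqrt(3)*sin(z)


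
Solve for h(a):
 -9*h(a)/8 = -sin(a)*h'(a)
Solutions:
 h(a) = C1*(cos(a) - 1)^(9/16)/(cos(a) + 1)^(9/16)


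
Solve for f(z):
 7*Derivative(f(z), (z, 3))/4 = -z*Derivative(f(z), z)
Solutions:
 f(z) = C1 + Integral(C2*airyai(-14^(2/3)*z/7) + C3*airybi(-14^(2/3)*z/7), z)


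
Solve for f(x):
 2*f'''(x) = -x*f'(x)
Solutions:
 f(x) = C1 + Integral(C2*airyai(-2^(2/3)*x/2) + C3*airybi(-2^(2/3)*x/2), x)


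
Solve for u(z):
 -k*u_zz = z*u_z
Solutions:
 u(z) = C1 + C2*sqrt(k)*erf(sqrt(2)*z*sqrt(1/k)/2)


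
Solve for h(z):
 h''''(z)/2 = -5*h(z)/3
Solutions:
 h(z) = (C1*sin(5^(1/4)*6^(3/4)*z/6) + C2*cos(5^(1/4)*6^(3/4)*z/6))*exp(-5^(1/4)*6^(3/4)*z/6) + (C3*sin(5^(1/4)*6^(3/4)*z/6) + C4*cos(5^(1/4)*6^(3/4)*z/6))*exp(5^(1/4)*6^(3/4)*z/6)


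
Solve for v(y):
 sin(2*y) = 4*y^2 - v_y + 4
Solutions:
 v(y) = C1 + 4*y^3/3 + 4*y + cos(2*y)/2


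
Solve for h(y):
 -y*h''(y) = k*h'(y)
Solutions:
 h(y) = C1 + y^(1 - re(k))*(C2*sin(log(y)*Abs(im(k))) + C3*cos(log(y)*im(k)))


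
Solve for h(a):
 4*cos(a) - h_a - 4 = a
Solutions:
 h(a) = C1 - a^2/2 - 4*a + 4*sin(a)


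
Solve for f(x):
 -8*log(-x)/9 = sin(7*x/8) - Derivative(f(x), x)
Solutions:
 f(x) = C1 + 8*x*log(-x)/9 - 8*x/9 - 8*cos(7*x/8)/7


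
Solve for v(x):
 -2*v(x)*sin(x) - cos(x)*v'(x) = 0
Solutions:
 v(x) = C1*cos(x)^2


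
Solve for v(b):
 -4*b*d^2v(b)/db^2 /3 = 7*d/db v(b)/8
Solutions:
 v(b) = C1 + C2*b^(11/32)


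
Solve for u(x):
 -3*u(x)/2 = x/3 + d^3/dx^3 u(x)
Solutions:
 u(x) = C3*exp(-2^(2/3)*3^(1/3)*x/2) - 2*x/9 + (C1*sin(2^(2/3)*3^(5/6)*x/4) + C2*cos(2^(2/3)*3^(5/6)*x/4))*exp(2^(2/3)*3^(1/3)*x/4)


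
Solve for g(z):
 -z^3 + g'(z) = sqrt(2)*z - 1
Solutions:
 g(z) = C1 + z^4/4 + sqrt(2)*z^2/2 - z


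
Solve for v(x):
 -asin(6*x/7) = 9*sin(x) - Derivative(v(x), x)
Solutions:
 v(x) = C1 + x*asin(6*x/7) + sqrt(49 - 36*x^2)/6 - 9*cos(x)


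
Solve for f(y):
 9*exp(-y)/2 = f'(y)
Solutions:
 f(y) = C1 - 9*exp(-y)/2


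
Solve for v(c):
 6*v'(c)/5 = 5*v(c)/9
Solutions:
 v(c) = C1*exp(25*c/54)


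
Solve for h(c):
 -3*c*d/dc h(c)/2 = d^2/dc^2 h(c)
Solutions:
 h(c) = C1 + C2*erf(sqrt(3)*c/2)


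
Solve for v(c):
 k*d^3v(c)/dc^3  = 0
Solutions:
 v(c) = C1 + C2*c + C3*c^2


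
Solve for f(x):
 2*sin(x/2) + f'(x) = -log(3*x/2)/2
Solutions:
 f(x) = C1 - x*log(x)/2 - x*log(3) + x/2 + x*log(6)/2 + 4*cos(x/2)


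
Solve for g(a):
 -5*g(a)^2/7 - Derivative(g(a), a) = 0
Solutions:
 g(a) = 7/(C1 + 5*a)


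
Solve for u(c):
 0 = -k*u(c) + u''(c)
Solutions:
 u(c) = C1*exp(-c*sqrt(k)) + C2*exp(c*sqrt(k))


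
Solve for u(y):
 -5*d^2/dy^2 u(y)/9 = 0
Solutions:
 u(y) = C1 + C2*y


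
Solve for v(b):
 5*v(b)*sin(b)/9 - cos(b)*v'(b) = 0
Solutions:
 v(b) = C1/cos(b)^(5/9)


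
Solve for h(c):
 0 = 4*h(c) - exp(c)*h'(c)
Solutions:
 h(c) = C1*exp(-4*exp(-c))


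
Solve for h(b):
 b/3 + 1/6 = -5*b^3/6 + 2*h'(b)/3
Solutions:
 h(b) = C1 + 5*b^4/16 + b^2/4 + b/4


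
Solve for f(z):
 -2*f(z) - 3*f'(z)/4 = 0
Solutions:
 f(z) = C1*exp(-8*z/3)


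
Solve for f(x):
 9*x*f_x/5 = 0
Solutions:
 f(x) = C1


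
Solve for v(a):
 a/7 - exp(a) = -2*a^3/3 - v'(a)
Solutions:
 v(a) = C1 - a^4/6 - a^2/14 + exp(a)


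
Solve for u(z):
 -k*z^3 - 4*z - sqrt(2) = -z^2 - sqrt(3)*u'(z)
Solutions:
 u(z) = C1 + sqrt(3)*k*z^4/12 - sqrt(3)*z^3/9 + 2*sqrt(3)*z^2/3 + sqrt(6)*z/3


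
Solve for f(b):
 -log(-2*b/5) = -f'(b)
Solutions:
 f(b) = C1 + b*log(-b) + b*(-log(5) - 1 + log(2))


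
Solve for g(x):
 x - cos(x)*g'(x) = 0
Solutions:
 g(x) = C1 + Integral(x/cos(x), x)


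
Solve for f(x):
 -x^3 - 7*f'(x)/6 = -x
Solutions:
 f(x) = C1 - 3*x^4/14 + 3*x^2/7


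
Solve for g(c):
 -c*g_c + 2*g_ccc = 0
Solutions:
 g(c) = C1 + Integral(C2*airyai(2^(2/3)*c/2) + C3*airybi(2^(2/3)*c/2), c)


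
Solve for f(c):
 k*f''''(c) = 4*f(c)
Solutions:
 f(c) = C1*exp(-sqrt(2)*c*(1/k)^(1/4)) + C2*exp(sqrt(2)*c*(1/k)^(1/4)) + C3*exp(-sqrt(2)*I*c*(1/k)^(1/4)) + C4*exp(sqrt(2)*I*c*(1/k)^(1/4))


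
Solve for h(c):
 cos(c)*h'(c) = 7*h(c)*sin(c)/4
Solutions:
 h(c) = C1/cos(c)^(7/4)


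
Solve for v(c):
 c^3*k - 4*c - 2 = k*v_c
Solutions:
 v(c) = C1 + c^4/4 - 2*c^2/k - 2*c/k


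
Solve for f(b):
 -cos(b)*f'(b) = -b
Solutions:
 f(b) = C1 + Integral(b/cos(b), b)


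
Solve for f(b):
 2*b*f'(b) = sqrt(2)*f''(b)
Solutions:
 f(b) = C1 + C2*erfi(2^(3/4)*b/2)


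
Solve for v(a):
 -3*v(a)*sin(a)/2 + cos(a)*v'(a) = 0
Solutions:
 v(a) = C1/cos(a)^(3/2)


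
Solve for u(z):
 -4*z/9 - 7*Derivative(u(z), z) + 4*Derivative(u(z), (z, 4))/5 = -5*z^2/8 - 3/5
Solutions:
 u(z) = C1 + C4*exp(70^(1/3)*z/2) + 5*z^3/168 - 2*z^2/63 + 3*z/35 + (C2*sin(sqrt(3)*70^(1/3)*z/4) + C3*cos(sqrt(3)*70^(1/3)*z/4))*exp(-70^(1/3)*z/4)


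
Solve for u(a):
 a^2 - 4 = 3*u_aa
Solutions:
 u(a) = C1 + C2*a + a^4/36 - 2*a^2/3


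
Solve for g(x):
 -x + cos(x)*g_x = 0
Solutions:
 g(x) = C1 + Integral(x/cos(x), x)


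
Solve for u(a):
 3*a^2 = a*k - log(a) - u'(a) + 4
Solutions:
 u(a) = C1 - a^3 + a^2*k/2 - a*log(a) + 5*a


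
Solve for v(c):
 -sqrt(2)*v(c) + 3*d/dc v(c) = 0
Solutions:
 v(c) = C1*exp(sqrt(2)*c/3)


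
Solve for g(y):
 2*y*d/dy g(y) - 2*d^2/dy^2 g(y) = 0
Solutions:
 g(y) = C1 + C2*erfi(sqrt(2)*y/2)


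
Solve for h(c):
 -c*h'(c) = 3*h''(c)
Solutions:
 h(c) = C1 + C2*erf(sqrt(6)*c/6)


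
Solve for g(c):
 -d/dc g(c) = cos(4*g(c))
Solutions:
 g(c) = -asin((C1 + exp(8*c))/(C1 - exp(8*c)))/4 + pi/4
 g(c) = asin((C1 + exp(8*c))/(C1 - exp(8*c)))/4


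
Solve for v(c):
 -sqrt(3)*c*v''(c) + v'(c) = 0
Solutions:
 v(c) = C1 + C2*c^(sqrt(3)/3 + 1)


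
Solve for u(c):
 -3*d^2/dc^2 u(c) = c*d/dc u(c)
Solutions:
 u(c) = C1 + C2*erf(sqrt(6)*c/6)


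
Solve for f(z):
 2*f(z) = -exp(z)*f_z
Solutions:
 f(z) = C1*exp(2*exp(-z))


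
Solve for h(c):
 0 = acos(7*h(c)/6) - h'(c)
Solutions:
 Integral(1/acos(7*_y/6), (_y, h(c))) = C1 + c


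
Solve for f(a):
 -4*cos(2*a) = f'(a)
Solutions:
 f(a) = C1 - 2*sin(2*a)


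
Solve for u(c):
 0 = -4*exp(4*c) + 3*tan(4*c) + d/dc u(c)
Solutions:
 u(c) = C1 + exp(4*c) + 3*log(cos(4*c))/4


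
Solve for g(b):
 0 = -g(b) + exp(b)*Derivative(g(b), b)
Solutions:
 g(b) = C1*exp(-exp(-b))


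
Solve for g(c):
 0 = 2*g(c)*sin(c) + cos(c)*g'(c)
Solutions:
 g(c) = C1*cos(c)^2


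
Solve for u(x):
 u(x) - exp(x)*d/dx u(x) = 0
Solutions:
 u(x) = C1*exp(-exp(-x))


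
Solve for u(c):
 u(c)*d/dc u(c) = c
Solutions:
 u(c) = -sqrt(C1 + c^2)
 u(c) = sqrt(C1 + c^2)


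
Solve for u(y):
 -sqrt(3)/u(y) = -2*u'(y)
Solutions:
 u(y) = -sqrt(C1 + sqrt(3)*y)
 u(y) = sqrt(C1 + sqrt(3)*y)


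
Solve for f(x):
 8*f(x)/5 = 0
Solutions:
 f(x) = 0


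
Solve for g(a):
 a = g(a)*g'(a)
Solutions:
 g(a) = -sqrt(C1 + a^2)
 g(a) = sqrt(C1 + a^2)


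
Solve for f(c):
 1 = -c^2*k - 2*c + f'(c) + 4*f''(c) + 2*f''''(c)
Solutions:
 f(c) = C1 + C2*exp(-6^(1/3)*c*(-(9 + sqrt(465))^(1/3) + 4*6^(1/3)/(9 + sqrt(465))^(1/3))/12)*sin(2^(1/3)*3^(1/6)*c*(2^(1/3)/(9 + sqrt(465))^(1/3) + 3^(2/3)*(9 + sqrt(465))^(1/3)/12)) + C3*exp(-6^(1/3)*c*(-(9 + sqrt(465))^(1/3) + 4*6^(1/3)/(9 + sqrt(465))^(1/3))/12)*cos(2^(1/3)*3^(1/6)*c*(2^(1/3)/(9 + sqrt(465))^(1/3) + 3^(2/3)*(9 + sqrt(465))^(1/3)/12)) + C4*exp(6^(1/3)*c*(-(9 + sqrt(465))^(1/3) + 4*6^(1/3)/(9 + sqrt(465))^(1/3))/6) + c^3*k/3 - 4*c^2*k + c^2 + 32*c*k - 7*c


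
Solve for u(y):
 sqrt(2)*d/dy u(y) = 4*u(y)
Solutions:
 u(y) = C1*exp(2*sqrt(2)*y)


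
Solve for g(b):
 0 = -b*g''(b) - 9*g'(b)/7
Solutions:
 g(b) = C1 + C2/b^(2/7)


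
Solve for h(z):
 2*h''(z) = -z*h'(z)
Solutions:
 h(z) = C1 + C2*erf(z/2)


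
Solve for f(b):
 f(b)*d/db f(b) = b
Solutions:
 f(b) = -sqrt(C1 + b^2)
 f(b) = sqrt(C1 + b^2)


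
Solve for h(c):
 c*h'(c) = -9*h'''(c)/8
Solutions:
 h(c) = C1 + Integral(C2*airyai(-2*3^(1/3)*c/3) + C3*airybi(-2*3^(1/3)*c/3), c)


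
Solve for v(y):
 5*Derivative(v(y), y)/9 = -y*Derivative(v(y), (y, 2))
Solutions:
 v(y) = C1 + C2*y^(4/9)


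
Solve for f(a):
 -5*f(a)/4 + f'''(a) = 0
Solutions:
 f(a) = C3*exp(10^(1/3)*a/2) + (C1*sin(10^(1/3)*sqrt(3)*a/4) + C2*cos(10^(1/3)*sqrt(3)*a/4))*exp(-10^(1/3)*a/4)


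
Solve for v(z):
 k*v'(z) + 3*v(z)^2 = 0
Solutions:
 v(z) = k/(C1*k + 3*z)


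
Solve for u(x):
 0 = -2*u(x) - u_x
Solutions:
 u(x) = C1*exp(-2*x)


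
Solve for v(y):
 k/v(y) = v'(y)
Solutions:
 v(y) = -sqrt(C1 + 2*k*y)
 v(y) = sqrt(C1 + 2*k*y)


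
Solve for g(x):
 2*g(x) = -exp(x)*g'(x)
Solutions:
 g(x) = C1*exp(2*exp(-x))


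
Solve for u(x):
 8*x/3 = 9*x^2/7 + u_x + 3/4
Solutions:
 u(x) = C1 - 3*x^3/7 + 4*x^2/3 - 3*x/4


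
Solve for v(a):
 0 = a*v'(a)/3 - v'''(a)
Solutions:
 v(a) = C1 + Integral(C2*airyai(3^(2/3)*a/3) + C3*airybi(3^(2/3)*a/3), a)


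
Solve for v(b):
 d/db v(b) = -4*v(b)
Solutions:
 v(b) = C1*exp(-4*b)


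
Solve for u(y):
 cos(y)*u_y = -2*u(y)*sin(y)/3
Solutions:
 u(y) = C1*cos(y)^(2/3)


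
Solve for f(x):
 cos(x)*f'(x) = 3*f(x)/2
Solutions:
 f(x) = C1*(sin(x) + 1)^(3/4)/(sin(x) - 1)^(3/4)


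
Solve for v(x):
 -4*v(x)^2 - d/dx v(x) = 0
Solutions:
 v(x) = 1/(C1 + 4*x)


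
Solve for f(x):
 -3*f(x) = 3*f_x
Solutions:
 f(x) = C1*exp(-x)


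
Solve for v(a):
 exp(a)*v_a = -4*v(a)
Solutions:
 v(a) = C1*exp(4*exp(-a))


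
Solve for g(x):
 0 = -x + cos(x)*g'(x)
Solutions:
 g(x) = C1 + Integral(x/cos(x), x)


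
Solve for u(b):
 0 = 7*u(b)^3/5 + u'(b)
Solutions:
 u(b) = -sqrt(10)*sqrt(-1/(C1 - 7*b))/2
 u(b) = sqrt(10)*sqrt(-1/(C1 - 7*b))/2


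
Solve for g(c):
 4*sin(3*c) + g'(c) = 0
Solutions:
 g(c) = C1 + 4*cos(3*c)/3


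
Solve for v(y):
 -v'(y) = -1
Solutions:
 v(y) = C1 + y


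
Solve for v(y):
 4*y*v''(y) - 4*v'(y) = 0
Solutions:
 v(y) = C1 + C2*y^2


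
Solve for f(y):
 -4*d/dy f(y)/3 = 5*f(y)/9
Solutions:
 f(y) = C1*exp(-5*y/12)


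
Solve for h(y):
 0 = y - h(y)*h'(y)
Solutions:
 h(y) = -sqrt(C1 + y^2)
 h(y) = sqrt(C1 + y^2)


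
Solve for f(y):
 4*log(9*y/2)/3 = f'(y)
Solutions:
 f(y) = C1 + 4*y*log(y)/3 - 4*y/3 - 4*y*log(2)/3 + 8*y*log(3)/3


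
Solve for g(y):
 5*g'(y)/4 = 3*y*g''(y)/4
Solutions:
 g(y) = C1 + C2*y^(8/3)


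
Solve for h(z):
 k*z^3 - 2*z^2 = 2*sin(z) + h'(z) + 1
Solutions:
 h(z) = C1 + k*z^4/4 - 2*z^3/3 - z + 2*cos(z)


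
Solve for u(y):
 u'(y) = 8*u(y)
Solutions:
 u(y) = C1*exp(8*y)


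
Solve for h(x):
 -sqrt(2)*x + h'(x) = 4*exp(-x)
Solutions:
 h(x) = C1 + sqrt(2)*x^2/2 - 4*exp(-x)


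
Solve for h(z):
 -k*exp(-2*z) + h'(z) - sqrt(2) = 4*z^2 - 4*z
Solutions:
 h(z) = C1 - k*exp(-2*z)/2 + 4*z^3/3 - 2*z^2 + sqrt(2)*z


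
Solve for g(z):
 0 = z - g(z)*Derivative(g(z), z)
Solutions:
 g(z) = -sqrt(C1 + z^2)
 g(z) = sqrt(C1 + z^2)


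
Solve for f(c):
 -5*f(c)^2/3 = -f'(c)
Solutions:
 f(c) = -3/(C1 + 5*c)


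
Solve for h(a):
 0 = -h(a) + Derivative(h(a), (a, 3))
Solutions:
 h(a) = C3*exp(a) + (C1*sin(sqrt(3)*a/2) + C2*cos(sqrt(3)*a/2))*exp(-a/2)


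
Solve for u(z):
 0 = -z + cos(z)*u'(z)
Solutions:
 u(z) = C1 + Integral(z/cos(z), z)


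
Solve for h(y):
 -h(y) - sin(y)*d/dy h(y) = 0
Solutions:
 h(y) = C1*sqrt(cos(y) + 1)/sqrt(cos(y) - 1)


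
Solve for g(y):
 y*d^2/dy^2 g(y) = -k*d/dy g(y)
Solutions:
 g(y) = C1 + y^(1 - re(k))*(C2*sin(log(y)*Abs(im(k))) + C3*cos(log(y)*im(k)))


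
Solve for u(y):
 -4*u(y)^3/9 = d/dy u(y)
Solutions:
 u(y) = -3*sqrt(2)*sqrt(-1/(C1 - 4*y))/2
 u(y) = 3*sqrt(2)*sqrt(-1/(C1 - 4*y))/2


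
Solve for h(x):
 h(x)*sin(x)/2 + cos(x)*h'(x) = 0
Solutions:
 h(x) = C1*sqrt(cos(x))


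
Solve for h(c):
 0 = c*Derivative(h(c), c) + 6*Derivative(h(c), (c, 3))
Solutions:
 h(c) = C1 + Integral(C2*airyai(-6^(2/3)*c/6) + C3*airybi(-6^(2/3)*c/6), c)


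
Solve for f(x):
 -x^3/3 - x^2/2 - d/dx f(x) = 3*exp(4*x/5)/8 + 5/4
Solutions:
 f(x) = C1 - x^4/12 - x^3/6 - 5*x/4 - 15*exp(4*x/5)/32


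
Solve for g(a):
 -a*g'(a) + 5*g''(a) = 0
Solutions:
 g(a) = C1 + C2*erfi(sqrt(10)*a/10)


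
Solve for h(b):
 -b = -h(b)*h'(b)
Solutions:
 h(b) = -sqrt(C1 + b^2)
 h(b) = sqrt(C1 + b^2)


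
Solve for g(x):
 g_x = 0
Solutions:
 g(x) = C1


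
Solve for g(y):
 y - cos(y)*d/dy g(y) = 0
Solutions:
 g(y) = C1 + Integral(y/cos(y), y)


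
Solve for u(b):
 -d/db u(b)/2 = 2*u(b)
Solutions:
 u(b) = C1*exp(-4*b)


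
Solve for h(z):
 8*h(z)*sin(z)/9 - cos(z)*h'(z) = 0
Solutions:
 h(z) = C1/cos(z)^(8/9)


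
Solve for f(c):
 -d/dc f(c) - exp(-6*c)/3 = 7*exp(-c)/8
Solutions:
 f(c) = C1 + 7*exp(-c)/8 + exp(-6*c)/18


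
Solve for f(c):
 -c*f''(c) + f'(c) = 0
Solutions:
 f(c) = C1 + C2*c^2


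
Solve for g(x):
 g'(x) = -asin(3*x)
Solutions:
 g(x) = C1 - x*asin(3*x) - sqrt(1 - 9*x^2)/3


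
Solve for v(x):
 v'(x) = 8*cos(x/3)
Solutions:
 v(x) = C1 + 24*sin(x/3)


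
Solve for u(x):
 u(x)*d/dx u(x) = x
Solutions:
 u(x) = -sqrt(C1 + x^2)
 u(x) = sqrt(C1 + x^2)


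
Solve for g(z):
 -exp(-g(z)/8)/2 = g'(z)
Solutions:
 g(z) = 8*log(C1 - z/16)


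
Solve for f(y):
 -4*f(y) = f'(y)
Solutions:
 f(y) = C1*exp(-4*y)


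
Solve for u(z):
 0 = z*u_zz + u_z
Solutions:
 u(z) = C1 + C2*log(z)


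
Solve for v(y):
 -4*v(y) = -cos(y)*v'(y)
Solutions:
 v(y) = C1*(sin(y)^2 + 2*sin(y) + 1)/(sin(y)^2 - 2*sin(y) + 1)


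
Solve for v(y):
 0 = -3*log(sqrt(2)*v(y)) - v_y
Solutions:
 2*Integral(1/(2*log(_y) + log(2)), (_y, v(y)))/3 = C1 - y


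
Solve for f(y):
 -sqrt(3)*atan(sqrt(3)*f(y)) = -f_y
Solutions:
 Integral(1/atan(sqrt(3)*_y), (_y, f(y))) = C1 + sqrt(3)*y


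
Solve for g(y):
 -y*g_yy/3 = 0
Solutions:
 g(y) = C1 + C2*y


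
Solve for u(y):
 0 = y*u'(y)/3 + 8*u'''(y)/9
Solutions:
 u(y) = C1 + Integral(C2*airyai(-3^(1/3)*y/2) + C3*airybi(-3^(1/3)*y/2), y)


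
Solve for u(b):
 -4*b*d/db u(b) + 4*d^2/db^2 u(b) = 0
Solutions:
 u(b) = C1 + C2*erfi(sqrt(2)*b/2)


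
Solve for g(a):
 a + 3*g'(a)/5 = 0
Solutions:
 g(a) = C1 - 5*a^2/6


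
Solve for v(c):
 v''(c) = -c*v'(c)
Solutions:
 v(c) = C1 + C2*erf(sqrt(2)*c/2)


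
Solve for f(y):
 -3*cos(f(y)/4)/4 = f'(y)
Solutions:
 3*y/4 - 2*log(sin(f(y)/4) - 1) + 2*log(sin(f(y)/4) + 1) = C1


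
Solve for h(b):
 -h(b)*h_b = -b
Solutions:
 h(b) = -sqrt(C1 + b^2)
 h(b) = sqrt(C1 + b^2)


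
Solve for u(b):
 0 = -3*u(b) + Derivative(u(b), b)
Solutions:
 u(b) = C1*exp(3*b)


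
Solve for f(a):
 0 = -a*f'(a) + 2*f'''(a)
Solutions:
 f(a) = C1 + Integral(C2*airyai(2^(2/3)*a/2) + C3*airybi(2^(2/3)*a/2), a)


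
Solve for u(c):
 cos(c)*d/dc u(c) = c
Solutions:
 u(c) = C1 + Integral(c/cos(c), c)


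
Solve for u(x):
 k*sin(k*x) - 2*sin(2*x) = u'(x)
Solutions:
 u(x) = C1 + cos(2*x) - cos(k*x)


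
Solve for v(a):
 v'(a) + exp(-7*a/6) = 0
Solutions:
 v(a) = C1 + 6*exp(-7*a/6)/7


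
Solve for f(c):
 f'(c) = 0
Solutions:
 f(c) = C1


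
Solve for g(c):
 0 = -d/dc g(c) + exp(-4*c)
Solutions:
 g(c) = C1 - exp(-4*c)/4


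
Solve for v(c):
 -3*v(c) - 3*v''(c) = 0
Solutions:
 v(c) = C1*sin(c) + C2*cos(c)


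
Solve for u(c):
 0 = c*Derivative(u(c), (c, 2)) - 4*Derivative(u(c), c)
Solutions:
 u(c) = C1 + C2*c^5


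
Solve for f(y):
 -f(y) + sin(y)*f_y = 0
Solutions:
 f(y) = C1*sqrt(cos(y) - 1)/sqrt(cos(y) + 1)


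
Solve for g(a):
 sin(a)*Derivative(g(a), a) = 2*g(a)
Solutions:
 g(a) = C1*(cos(a) - 1)/(cos(a) + 1)


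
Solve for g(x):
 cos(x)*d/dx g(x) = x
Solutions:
 g(x) = C1 + Integral(x/cos(x), x)
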